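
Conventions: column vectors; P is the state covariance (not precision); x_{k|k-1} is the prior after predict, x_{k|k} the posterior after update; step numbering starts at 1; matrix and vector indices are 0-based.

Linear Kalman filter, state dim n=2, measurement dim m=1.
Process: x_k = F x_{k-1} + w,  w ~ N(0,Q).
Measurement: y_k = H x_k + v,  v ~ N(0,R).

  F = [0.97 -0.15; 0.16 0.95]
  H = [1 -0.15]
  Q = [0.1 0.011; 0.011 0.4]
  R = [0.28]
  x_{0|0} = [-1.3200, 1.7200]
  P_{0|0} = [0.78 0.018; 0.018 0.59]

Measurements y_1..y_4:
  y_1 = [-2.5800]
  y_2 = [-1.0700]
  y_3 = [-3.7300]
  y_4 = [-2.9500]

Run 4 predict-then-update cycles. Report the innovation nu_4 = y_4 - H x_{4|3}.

innov = [-0.1459]

step 1: x^-=[-1.5384, 1.4228]  P^-=[0.8419 0.0641; 0.0641 0.9579]  S=[1.1243]  K=[0.7403; -0.0708]  nu=[-0.8282]  x^+=[-2.1515, 1.4814]  P^+=[0.2257 0.1230; 0.1230 0.9523]
step 2: x^-=[-2.3092, 1.0631]  P^-=[0.2980 0.0208; 0.0208 1.3026]  S=[0.6011]  K=[0.4906; -0.2905]  nu=[1.3987]  x^+=[-1.6230, 0.6567]  P^+=[0.1533 0.1064; 0.1064 1.2519]
step 3: x^-=[-1.6728, 0.3642]  P^-=[0.2415 -0.0481; -0.0481 1.5661]  S=[0.5711]  K=[0.4354; -0.4955]  nu=[-2.0026]  x^+=[-2.5448, 1.3565]  P^+=[0.1332 0.0751; 0.0751 1.4259]
step 4: x^-=[-2.6719, 0.8815]  P^-=[0.2355 -0.1041; -0.1041 1.7131]  S=[0.5853]  K=[0.4291; -0.6168]  nu=[-0.1459]  x^+=[-2.7345, 0.9715]  P^+=[0.1278 0.0508; 0.0508 1.4904]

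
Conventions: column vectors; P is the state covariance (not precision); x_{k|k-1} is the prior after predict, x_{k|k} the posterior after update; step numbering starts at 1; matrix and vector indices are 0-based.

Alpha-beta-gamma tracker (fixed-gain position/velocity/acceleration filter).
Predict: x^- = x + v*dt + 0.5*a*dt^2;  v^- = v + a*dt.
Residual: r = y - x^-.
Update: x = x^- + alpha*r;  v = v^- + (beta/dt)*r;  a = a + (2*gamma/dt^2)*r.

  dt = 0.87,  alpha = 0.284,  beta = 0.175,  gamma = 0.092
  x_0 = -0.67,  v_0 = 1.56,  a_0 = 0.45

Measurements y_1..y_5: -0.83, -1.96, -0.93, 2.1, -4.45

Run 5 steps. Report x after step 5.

x_post = -1.8075

step 1: x_pred=0.8575  r=-1.6875  x^+=0.3783  v^+=1.6121  a^+=0.0398
step 2: x_pred=1.7958  r=-3.7558  x^+=0.7292  v^+=0.8912  a^+=-0.8732
step 3: x_pred=1.1740  r=-2.1040  x^+=0.5765  v^+=-0.2918  a^+=-1.3847
step 4: x_pred=-0.2014  r=2.3014  x^+=0.4522  v^+=-1.0335  a^+=-0.8253
step 5: x_pred=-0.7593  r=-3.6907  x^+=-1.8075  v^+=-2.4939  a^+=-1.7225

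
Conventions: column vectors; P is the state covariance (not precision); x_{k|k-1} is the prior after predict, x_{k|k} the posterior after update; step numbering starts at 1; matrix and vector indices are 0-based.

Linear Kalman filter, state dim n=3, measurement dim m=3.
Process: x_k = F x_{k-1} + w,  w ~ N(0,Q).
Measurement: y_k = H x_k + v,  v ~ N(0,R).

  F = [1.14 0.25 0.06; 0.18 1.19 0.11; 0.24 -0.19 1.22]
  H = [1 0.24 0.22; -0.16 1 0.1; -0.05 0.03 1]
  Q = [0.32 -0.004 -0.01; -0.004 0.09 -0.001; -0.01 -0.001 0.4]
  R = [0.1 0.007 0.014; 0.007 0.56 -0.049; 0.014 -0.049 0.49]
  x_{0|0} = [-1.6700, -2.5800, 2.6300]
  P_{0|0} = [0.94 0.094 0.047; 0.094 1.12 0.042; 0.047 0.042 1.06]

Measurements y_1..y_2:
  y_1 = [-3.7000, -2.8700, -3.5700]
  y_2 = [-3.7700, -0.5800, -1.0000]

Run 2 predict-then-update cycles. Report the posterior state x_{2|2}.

x_post = [-3.0445, -2.5407, -1.5281]

step 1: x^-=[-2.3910, -3.0815, 3.2980]  P^-=[1.6767 0.6714 0.3352; 0.6714 1.7724 0.0239; 0.3352 0.0239 2.0718]  S=[2.4514 0.8829 0.7482; 0.8829 2.1753 0.1566; 0.7482 0.1566 2.5334]  K=[0.8752 -0.1442 -0.1424; 0.2339 0.6784 -0.0938; 0.0892 -0.0112 0.7858]  nu=[-1.2950, -0.5009, -6.8951]  x^+=[-2.4704, -3.0771, -2.2299]  P^+=[0.1053 -0.0464 -0.0438; -0.0464 0.3877 -0.0899; -0.0438 -0.0899 0.3873]
step 2: x^-=[-3.7193, -4.3517, -2.7287]  P^-=[0.4473 0.0556 -0.0519; 0.0556 0.6019 -0.1832; -0.0519 -0.1832 1.0168]  S=[0.6157 0.1076 0.1242; 0.1076 1.1308 -0.1039; 0.1242 -0.1039 1.5025]  K=[0.7717 -0.1032 -0.1192; 0.1944 0.4811 -0.0946; 0.0748 -0.0105 0.6679]  nu=[1.5940, 3.4495, 1.6733]  x^+=[-3.0445, -2.5407, -1.5281]  P^+=[0.0898 -0.0284 -0.0372; -0.0284 0.2785 -0.0770; -0.0372 -0.0770 0.3293]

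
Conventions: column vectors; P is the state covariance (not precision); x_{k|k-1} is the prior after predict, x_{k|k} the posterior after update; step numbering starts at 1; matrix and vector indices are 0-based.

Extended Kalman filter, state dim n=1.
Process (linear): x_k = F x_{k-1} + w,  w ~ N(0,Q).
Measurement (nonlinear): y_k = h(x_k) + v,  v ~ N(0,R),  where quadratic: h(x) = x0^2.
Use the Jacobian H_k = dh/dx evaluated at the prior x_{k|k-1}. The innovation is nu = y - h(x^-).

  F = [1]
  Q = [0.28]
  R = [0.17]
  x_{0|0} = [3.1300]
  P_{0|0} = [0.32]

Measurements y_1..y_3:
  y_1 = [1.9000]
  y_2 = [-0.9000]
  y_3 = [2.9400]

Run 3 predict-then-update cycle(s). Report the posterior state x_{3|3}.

x_post = [2.0111]

step 1: x^-=[3.1300]  P^-=[0.6000]  H_jac=[6.2600]  S=[23.6826]  K=[0.1586]  nu=[-7.8969]  x^+=[1.8776]  P^+=[0.0043]
step 2: x^-=[1.8776]  P^-=[0.2843]  H_jac=[3.7551]  S=[4.1790]  K=[0.2555]  nu=[-4.4253]  x^+=[0.7471]  P^+=[0.0116]
step 3: x^-=[0.7471]  P^-=[0.2916]  H_jac=[1.4941]  S=[0.8209]  K=[0.5307]  nu=[2.3819]  x^+=[2.0111]  P^+=[0.0604]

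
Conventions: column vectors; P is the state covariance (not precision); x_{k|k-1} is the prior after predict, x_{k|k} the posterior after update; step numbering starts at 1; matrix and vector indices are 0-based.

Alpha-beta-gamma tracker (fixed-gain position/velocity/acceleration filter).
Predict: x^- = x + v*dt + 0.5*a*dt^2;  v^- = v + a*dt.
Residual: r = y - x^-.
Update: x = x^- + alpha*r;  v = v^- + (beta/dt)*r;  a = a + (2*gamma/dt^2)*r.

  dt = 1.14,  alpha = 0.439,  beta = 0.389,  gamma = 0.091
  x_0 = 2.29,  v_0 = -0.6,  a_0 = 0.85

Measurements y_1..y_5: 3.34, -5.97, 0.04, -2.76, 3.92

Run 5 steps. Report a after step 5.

step 1: x_pred=2.1583  r=1.1817  x^+=2.6771  v^+=0.7722  a^+=1.0155
step 2: x_pred=4.2173  r=-10.1873  x^+=-0.2549  v^+=-1.5463  a^+=-0.4112
step 3: x_pred=-2.2849  r=2.3249  x^+=-1.2643  v^+=-1.2217  a^+=-0.0856
step 4: x_pred=-2.7127  r=-0.0473  x^+=-2.7334  v^+=-1.3354  a^+=-0.0922
step 5: x_pred=-4.3158  r=8.2358  x^+=-0.7003  v^+=1.3697  a^+=1.0611

a_post = 1.0611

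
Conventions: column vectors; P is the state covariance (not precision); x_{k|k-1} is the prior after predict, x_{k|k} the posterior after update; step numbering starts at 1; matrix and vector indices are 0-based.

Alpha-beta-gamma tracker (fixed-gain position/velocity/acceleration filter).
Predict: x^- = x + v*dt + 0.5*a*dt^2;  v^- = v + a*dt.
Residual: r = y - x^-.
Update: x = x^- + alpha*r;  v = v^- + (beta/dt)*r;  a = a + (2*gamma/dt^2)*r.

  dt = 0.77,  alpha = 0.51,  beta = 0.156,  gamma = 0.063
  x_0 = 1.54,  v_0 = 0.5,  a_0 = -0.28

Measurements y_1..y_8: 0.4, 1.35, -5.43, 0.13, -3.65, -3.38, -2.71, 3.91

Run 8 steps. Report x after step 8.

x_post = -1.0138

step 1: x_pred=1.8420  r=-1.4420  x^+=1.1066  v^+=-0.0077  a^+=-0.5864
step 2: x_pred=0.9268  r=0.4232  x^+=1.1426  v^+=-0.3736  a^+=-0.4965
step 3: x_pred=0.7078  r=-6.1378  x^+=-2.4225  v^+=-1.9994  a^+=-1.8009
step 4: x_pred=-4.4959  r=4.6259  x^+=-2.1367  v^+=-2.4488  a^+=-0.8178
step 5: x_pred=-4.2647  r=0.6147  x^+=-3.9512  v^+=-2.9540  a^+=-0.6872
step 6: x_pred=-6.4295  r=3.0495  x^+=-4.8743  v^+=-2.8653  a^+=-0.0391
step 7: x_pred=-7.0921  r=4.3821  x^+=-4.8573  v^+=-2.0076  a^+=0.8922
step 8: x_pred=-6.1386  r=10.0486  x^+=-1.0138  v^+=0.7152  a^+=3.0277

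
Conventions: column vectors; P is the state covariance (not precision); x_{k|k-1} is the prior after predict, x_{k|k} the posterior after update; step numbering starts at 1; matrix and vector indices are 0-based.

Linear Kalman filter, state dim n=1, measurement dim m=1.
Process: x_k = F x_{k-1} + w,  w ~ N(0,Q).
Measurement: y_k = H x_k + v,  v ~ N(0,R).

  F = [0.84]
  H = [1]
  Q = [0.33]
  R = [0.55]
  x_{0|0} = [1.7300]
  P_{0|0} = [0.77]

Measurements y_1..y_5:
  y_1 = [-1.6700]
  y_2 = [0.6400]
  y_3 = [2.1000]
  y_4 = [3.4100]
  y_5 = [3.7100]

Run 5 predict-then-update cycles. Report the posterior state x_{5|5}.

x_post = [2.7195]

step 1: x^-=[1.4532]  P^-=[0.8733]  S=[1.4233]  K=[0.6136]  nu=[-3.1232]  x^+=[-0.4631]  P^+=[0.3375]
step 2: x^-=[-0.3890]  P^-=[0.5681]  S=[1.1181]  K=[0.5081]  nu=[1.0290]  x^+=[0.1338]  P^+=[0.2795]
step 3: x^-=[0.1124]  P^-=[0.5272]  S=[1.0772]  K=[0.4894]  nu=[1.9876]  x^+=[1.0852]  P^+=[0.2692]
step 4: x^-=[0.9115]  P^-=[0.5199]  S=[1.0699]  K=[0.4859]  nu=[2.4985]  x^+=[2.1257]  P^+=[0.2673]
step 5: x^-=[1.7856]  P^-=[0.5186]  S=[1.0686]  K=[0.4853]  nu=[1.9244]  x^+=[2.7195]  P^+=[0.2669]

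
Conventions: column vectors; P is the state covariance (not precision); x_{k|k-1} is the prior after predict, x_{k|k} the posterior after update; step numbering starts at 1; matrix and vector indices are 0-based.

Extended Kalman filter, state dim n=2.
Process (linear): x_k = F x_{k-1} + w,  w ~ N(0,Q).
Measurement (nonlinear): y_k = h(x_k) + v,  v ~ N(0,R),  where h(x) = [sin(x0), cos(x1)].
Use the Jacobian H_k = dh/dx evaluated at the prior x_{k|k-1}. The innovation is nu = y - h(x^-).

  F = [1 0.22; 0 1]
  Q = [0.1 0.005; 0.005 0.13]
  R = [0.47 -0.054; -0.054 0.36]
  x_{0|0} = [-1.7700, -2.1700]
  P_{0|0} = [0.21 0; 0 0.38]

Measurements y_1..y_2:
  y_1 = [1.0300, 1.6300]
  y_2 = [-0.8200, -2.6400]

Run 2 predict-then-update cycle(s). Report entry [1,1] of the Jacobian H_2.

step 1: x^-=[-2.2474, -2.1700]  P^-=[0.3284 0.0886; 0.0886 0.5100]  H_jac=[-0.6261 0.0000; 0.0000 0.8258]  S=[0.5988 -0.0998; -0.0998 0.7078]  K=[-0.3340 0.0563; 0.0067 0.5960]  nu=[1.8097, 2.1940]  x^+=[-2.7285, -0.8503]  P^+=[0.2556 0.0464; 0.0464 0.2594]
step 2: x^-=[-2.9155, -0.8503]  P^-=[0.3885 0.1084; 0.1084 0.3894]  H_jac=[-0.9746 0.0000; 0.0000 0.7515]  S=[0.8390 -0.1334; -0.1334 0.5799]  K=[-0.4453 0.0381; -0.0475 0.4937]  nu=[-0.5959, -3.2997]  x^+=[-2.7759, -2.4511]  P^+=[0.2168 0.0502; 0.0502 0.2399]

H_jac[1,1] = 0.7515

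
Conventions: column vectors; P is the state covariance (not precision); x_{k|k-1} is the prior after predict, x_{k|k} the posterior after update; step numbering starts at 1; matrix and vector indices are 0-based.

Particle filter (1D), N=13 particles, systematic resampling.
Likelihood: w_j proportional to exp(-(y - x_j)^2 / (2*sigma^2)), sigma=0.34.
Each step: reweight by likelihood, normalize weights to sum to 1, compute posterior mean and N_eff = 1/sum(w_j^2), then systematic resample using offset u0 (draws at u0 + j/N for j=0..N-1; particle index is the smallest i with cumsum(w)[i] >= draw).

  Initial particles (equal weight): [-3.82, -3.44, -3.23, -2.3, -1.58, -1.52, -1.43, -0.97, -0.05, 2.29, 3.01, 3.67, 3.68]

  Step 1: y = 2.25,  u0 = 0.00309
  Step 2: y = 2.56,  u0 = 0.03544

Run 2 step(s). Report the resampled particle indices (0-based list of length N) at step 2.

step 1: w=[0.0000, 0.0000, 0.0000, 0.0000, 0.0000, 0.0000, 0.0000, 0.0000, 0.0000, 0.9233, 0.0764, 0.0002, 0.0001]  mean=2.3454  Neff=1.1651  idx=[9, 9, 9, 9, 9, 9, 9, 9, 9, 9, 9, 9, 10]
step 2: w=[0.0795, 0.0795, 0.0795, 0.0795, 0.0795, 0.0795, 0.0795, 0.0795, 0.0795, 0.0795, 0.0795, 0.0795, 0.0454]  mean=2.3227  Neff=12.8207  idx=[0, 1, 2, 3, 4, 5, 6, 7, 8, 9, 10, 11, 12]

resampled_idx = [0, 1, 2, 3, 4, 5, 6, 7, 8, 9, 10, 11, 12]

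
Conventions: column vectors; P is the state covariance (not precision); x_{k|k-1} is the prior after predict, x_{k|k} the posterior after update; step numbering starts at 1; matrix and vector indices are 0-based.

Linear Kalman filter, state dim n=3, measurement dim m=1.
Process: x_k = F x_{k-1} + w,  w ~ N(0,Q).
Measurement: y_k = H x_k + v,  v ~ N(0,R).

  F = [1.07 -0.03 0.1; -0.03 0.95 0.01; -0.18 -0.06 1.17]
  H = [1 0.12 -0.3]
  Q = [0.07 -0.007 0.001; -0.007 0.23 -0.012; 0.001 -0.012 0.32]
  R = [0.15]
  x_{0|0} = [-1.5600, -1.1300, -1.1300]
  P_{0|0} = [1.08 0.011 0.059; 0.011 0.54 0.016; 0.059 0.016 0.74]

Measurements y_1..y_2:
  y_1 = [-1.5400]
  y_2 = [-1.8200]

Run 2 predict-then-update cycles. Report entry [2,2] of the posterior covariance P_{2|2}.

step 1: x^-=[-1.7483, -1.0380, -0.9735]  P^-=[1.3262 -0.0432 -0.0480; -0.0432 0.7180 -0.0146; -0.0480 -0.0146 1.3431]  S=[1.6269]  K=[0.8208; 0.0291; -0.2782]  nu=[0.0408]  x^+=[-1.7148, -1.0368, -0.9849]  P^+=[0.2300 -0.0820 0.3236; -0.0820 0.7167 -0.0014; 0.3236 -0.0014 1.2171]
step 2: x^-=[-1.9022, -0.9434, -0.7814]  P^-=[0.4207 -0.1147 0.5045; -0.1147 0.8816 -0.0370; 0.5045 -0.0370 1.8583]  S=[0.4231]  K=[0.6041; 0.0051; -0.1357]  nu=[-0.0390]  x^+=[-1.9258, -0.9436, -0.7761]  P^+=[0.2663 -0.1160 0.5392; -0.1160 0.8816 -0.0367; 0.5392 -0.0367 1.8505]

P_post[2,2] = 1.8505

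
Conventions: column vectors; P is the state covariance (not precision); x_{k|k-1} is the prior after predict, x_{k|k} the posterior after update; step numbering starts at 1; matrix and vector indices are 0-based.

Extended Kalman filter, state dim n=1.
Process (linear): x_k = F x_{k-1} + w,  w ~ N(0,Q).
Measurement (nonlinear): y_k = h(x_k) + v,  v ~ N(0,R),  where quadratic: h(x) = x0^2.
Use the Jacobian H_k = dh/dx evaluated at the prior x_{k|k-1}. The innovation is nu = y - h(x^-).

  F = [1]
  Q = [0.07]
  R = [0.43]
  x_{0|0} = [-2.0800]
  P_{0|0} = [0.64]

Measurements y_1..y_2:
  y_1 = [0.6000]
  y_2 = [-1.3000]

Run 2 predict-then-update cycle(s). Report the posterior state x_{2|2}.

x_post = [-0.5710]

step 1: x^-=[-2.0800]  P^-=[0.7100]  H_jac=[-4.1600]  S=[12.7170]  K=[-0.2323]  nu=[-3.7264]  x^+=[-1.2145]  P^+=[0.0240]
step 2: x^-=[-1.2145]  P^-=[0.0940]  H_jac=[-2.4290]  S=[0.9847]  K=[-0.2319]  nu=[-2.7751]  x^+=[-0.5710]  P^+=[0.0411]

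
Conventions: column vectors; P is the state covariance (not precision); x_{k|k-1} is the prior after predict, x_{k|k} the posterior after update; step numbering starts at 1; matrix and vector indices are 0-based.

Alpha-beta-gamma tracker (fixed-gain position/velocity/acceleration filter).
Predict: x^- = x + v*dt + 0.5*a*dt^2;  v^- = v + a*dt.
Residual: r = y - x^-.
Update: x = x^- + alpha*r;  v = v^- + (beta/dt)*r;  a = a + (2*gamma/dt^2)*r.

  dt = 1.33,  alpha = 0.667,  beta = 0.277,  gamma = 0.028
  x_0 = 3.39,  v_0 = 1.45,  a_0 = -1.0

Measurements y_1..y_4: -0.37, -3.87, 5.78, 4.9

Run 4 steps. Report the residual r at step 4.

resid = 6.8226

step 1: x_pred=4.4341  r=-4.8041  x^+=1.2297  v^+=-0.8805  a^+=-1.1521
step 2: x_pred=-0.9603  r=-2.9097  x^+=-2.9011  v^+=-3.0188  a^+=-1.2442
step 3: x_pred=-8.0165  r=13.7965  x^+=1.1858  v^+=-1.8002  a^+=-0.8074
step 4: x_pred=-1.9226  r=6.8226  x^+=2.6281  v^+=-1.4531  a^+=-0.5914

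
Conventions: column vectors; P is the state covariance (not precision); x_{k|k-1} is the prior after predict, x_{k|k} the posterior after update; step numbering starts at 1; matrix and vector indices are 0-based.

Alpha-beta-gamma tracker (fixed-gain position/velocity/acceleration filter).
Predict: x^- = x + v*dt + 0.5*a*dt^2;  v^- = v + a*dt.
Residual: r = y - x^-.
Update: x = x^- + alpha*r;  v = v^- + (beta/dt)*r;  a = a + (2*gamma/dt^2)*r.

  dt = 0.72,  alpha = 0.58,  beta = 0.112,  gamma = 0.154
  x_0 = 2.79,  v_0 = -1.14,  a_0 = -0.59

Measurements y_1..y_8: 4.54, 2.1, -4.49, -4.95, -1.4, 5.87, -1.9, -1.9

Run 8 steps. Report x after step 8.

step 1: x_pred=1.8163  r=2.7237  x^+=3.3960  v^+=-1.1411  a^+=1.0283
step 2: x_pred=2.8410  r=-0.7410  x^+=2.4112  v^+=-0.5160  a^+=0.5880
step 3: x_pred=2.1921  r=-6.6821  x^+=-1.6835  v^+=-1.1321  a^+=-3.3820
step 4: x_pred=-3.3752  r=-1.5748  x^+=-4.2886  v^+=-3.8121  a^+=-4.3177
step 5: x_pred=-8.1524  r=6.7524  x^+=-4.2360  v^+=-5.8704  a^+=-0.3058
step 6: x_pred=-8.5420  r=14.4120  x^+=-0.1830  v^+=-3.8487  a^+=8.2569
step 7: x_pred=-0.8139  r=-1.0861  x^+=-1.4439  v^+=1.9273  a^+=7.6116
step 8: x_pred=1.9167  r=-3.8167  x^+=-0.2970  v^+=6.8140  a^+=5.3440

x_post = -0.2970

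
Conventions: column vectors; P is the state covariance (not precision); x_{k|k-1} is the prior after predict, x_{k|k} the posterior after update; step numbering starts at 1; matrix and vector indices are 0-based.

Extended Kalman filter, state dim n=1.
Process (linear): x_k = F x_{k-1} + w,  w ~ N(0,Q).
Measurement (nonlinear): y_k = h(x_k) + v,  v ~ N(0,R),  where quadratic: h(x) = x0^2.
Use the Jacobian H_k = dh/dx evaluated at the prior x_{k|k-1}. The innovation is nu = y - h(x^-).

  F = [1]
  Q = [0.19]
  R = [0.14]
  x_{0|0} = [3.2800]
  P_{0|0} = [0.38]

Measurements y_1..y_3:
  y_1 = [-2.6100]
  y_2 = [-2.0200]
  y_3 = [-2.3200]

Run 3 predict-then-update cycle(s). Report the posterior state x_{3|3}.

x_post = [0.1821]

step 1: x^-=[3.2800]  P^-=[0.5700]  H_jac=[6.5600]  S=[24.6692]  K=[0.1516]  nu=[-13.3684]  x^+=[1.2537]  P^+=[0.0032]
step 2: x^-=[1.2537]  P^-=[0.1932]  H_jac=[2.5074]  S=[1.3549]  K=[0.3576]  nu=[-3.5918]  x^+=[-0.0307]  P^+=[0.0200]
step 3: x^-=[-0.0307]  P^-=[0.2100]  H_jac=[-0.0615]  S=[0.1408]  K=[-0.0917]  nu=[-2.3209]  x^+=[0.1821]  P^+=[0.2088]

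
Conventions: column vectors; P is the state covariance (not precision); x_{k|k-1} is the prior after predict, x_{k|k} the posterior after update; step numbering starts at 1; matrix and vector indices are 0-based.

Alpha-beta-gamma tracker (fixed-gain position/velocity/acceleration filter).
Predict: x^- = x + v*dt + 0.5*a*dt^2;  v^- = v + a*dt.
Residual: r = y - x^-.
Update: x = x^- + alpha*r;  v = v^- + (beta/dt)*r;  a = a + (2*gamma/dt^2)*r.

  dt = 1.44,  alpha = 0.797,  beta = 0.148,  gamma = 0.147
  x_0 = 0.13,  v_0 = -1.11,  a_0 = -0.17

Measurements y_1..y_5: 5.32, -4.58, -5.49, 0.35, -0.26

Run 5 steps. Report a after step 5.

step 1: x_pred=-1.6447  r=6.9647  x^+=3.9062  v^+=-0.6390  a^+=0.8175
step 2: x_pred=3.8336  r=-8.4136  x^+=-2.8720  v^+=-0.3266  a^+=-0.3754
step 3: x_pred=-3.7315  r=-1.7585  x^+=-5.1330  v^+=-1.0479  a^+=-0.6247
step 4: x_pred=-7.2898  r=7.6398  x^+=-1.2009  v^+=-1.1624  a^+=0.4584
step 5: x_pred=-2.3994  r=2.1394  x^+=-0.6943  v^+=-0.2823  a^+=0.7618

a_post = 0.7618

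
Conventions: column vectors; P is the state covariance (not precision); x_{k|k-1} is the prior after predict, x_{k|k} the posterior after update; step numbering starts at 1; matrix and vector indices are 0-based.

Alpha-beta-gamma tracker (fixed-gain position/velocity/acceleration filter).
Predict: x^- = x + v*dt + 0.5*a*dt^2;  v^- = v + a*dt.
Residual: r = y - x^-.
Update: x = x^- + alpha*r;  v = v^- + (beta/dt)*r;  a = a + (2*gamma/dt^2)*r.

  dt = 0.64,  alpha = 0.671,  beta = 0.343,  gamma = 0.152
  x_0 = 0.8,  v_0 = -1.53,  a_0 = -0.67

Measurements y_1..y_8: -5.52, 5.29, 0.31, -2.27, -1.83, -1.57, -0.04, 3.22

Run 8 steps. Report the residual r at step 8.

step 1: x_pred=-0.3164  r=-5.2036  x^+=-3.8080  v^+=-4.7476  a^+=-4.5320
step 2: x_pred=-7.7746  r=13.0646  x^+=0.9917  v^+=-0.6463  a^+=5.1644
step 3: x_pred=1.6358  r=-1.3258  x^+=0.7462  v^+=1.9484  a^+=4.1804
step 4: x_pred=2.8493  r=-5.1193  x^+=-0.5857  v^+=1.8802  a^+=0.3809
step 5: x_pred=0.6956  r=-2.5256  x^+=-0.9991  v^+=0.7704  a^+=-1.4936
step 6: x_pred=-0.8119  r=-0.7581  x^+=-1.3206  v^+=-0.5917  a^+=-2.0562
step 7: x_pred=-2.1204  r=2.0804  x^+=-0.7245  v^+=-0.7928  a^+=-0.5122
step 8: x_pred=-1.3367  r=4.5567  x^+=1.7208  v^+=1.3216  a^+=2.8698

resid = 4.5567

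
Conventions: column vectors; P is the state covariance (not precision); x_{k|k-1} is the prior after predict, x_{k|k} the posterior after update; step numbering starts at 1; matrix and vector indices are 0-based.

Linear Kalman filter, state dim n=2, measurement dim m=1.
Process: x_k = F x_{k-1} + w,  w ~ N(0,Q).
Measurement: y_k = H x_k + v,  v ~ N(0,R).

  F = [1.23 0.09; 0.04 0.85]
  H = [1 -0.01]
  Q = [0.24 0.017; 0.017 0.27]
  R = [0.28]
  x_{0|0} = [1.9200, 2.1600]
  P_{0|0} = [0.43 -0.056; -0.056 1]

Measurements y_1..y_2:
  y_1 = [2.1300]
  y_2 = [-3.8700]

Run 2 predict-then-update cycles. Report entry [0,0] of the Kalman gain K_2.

K[0,0] = 0.6729

step 1: x^-=[2.5560, 1.9128]  P^-=[0.8862 0.0559; 0.0559 0.9894]  S=[1.1652]  K=[0.7601; 0.0395]  nu=[-0.4069]  x^+=[2.2467, 1.8967]  P^+=[0.2130 0.0209; 0.0209 0.9876]
step 2: x^-=[2.9342, 1.7021]  P^-=[0.5749 0.1250; 0.1250 0.9853]  S=[0.8525]  K=[0.6729; 0.1351]  nu=[-6.7872]  x^+=[-1.6330, 0.7855]  P^+=[0.1889 0.0475; 0.0475 0.9697]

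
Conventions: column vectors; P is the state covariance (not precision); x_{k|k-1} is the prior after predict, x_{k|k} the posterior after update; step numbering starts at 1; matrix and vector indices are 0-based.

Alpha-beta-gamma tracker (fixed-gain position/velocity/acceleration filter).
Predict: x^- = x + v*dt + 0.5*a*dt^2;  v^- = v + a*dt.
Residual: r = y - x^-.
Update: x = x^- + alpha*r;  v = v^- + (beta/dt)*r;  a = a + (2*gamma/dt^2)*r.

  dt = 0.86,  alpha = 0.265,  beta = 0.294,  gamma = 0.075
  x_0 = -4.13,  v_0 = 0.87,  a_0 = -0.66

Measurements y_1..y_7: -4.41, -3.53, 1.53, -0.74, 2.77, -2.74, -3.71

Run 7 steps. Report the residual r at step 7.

resid = -7.9178

step 1: x_pred=-3.6259  r=-0.7841  x^+=-3.8337  v^+=0.0343  a^+=-0.8190
step 2: x_pred=-4.1070  r=0.5770  x^+=-3.9541  v^+=-0.4728  a^+=-0.7020
step 3: x_pred=-4.6203  r=6.1503  x^+=-2.9905  v^+=1.0260  a^+=0.5453
step 4: x_pred=-1.9064  r=1.1664  x^+=-1.5973  v^+=1.8938  a^+=0.7819
step 5: x_pred=0.3205  r=2.4495  x^+=0.9696  v^+=3.4036  a^+=1.2787
step 6: x_pred=4.3696  r=-7.1096  x^+=2.4855  v^+=2.0728  a^+=-0.1632
step 7: x_pred=4.2078  r=-7.9178  x^+=2.1096  v^+=-0.7743  a^+=-1.7690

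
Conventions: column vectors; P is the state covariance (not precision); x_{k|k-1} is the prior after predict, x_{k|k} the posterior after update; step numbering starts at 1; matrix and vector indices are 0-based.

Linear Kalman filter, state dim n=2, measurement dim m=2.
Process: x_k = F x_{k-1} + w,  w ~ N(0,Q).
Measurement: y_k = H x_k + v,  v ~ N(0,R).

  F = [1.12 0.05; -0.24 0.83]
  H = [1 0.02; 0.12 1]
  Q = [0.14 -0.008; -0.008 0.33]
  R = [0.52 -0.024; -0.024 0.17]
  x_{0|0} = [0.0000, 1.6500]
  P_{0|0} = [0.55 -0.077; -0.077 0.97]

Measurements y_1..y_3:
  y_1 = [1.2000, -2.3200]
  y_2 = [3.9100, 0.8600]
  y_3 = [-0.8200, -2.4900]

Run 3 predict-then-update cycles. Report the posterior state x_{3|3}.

step 1: x^-=[0.0825, 1.3695]  P^-=[0.8237 -0.1862; -0.1862 1.0606]  S=[1.3367 -0.0906; -0.0906 1.1978]  K=[0.6116 -0.0267; -0.0650 0.8619]  nu=[1.0901, -3.6994]  x^+=[0.8480, -1.8899]  P^+=[0.3198 -0.0576; -0.0576 0.1550]
step 2: x^-=[0.8552, -1.7721]  P^-=[0.5352 -0.1404; -0.1404 0.4781]  S=[1.0497 -0.0909; -0.0909 0.6222]  K=[0.5029 -0.0489; -0.0612 0.7325]  nu=[3.0902, 2.5295]  x^+=[2.2855, -0.1083]  P^+=[0.2637 -0.0520; -0.0520 0.1322]
step 3: x^-=[2.5544, -0.6384]  P^-=[0.4653 -0.1211; -0.1211 0.4570]  S=[0.9806 -0.0805; -0.0805 0.6046]  K=[0.4683 -0.0457; -0.0548 0.7245]  nu=[-3.3616, -2.1581]  x^+=[1.0788, -2.0179]  P^+=[0.2456 -0.0485; -0.0485 0.1303]

x_post = [1.0788, -2.0179]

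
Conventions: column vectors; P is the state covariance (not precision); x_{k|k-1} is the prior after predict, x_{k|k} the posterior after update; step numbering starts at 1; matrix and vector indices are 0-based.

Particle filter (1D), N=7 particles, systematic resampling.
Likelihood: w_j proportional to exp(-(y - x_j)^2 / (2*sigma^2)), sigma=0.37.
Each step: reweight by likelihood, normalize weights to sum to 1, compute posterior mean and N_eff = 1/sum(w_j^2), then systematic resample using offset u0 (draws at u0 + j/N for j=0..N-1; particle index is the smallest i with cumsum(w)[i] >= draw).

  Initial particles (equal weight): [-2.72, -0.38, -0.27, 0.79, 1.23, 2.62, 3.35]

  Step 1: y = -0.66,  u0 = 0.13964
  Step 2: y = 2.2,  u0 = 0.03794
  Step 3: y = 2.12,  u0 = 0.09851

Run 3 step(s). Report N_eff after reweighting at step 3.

N_eff = 6.2632

step 1: w=[0.0000, 0.5667, 0.4330, 0.0003, 0.0000, 0.0000, 0.0000]  mean=-0.3320  Neff=1.9662  idx=[1, 1, 1, 2, 2, 2, 2]
step 2: w=[0.0299, 0.0299, 0.0299, 0.2276, 0.2276, 0.2276, 0.2276]  mean=-0.2799  Neff=4.7660  idx=[1, 3, 4, 4, 5, 5, 6]
step 3: w=[0.0228, 0.1629, 0.1629, 0.1629, 0.1629, 0.1629, 0.1629]  mean=-0.2725  Neff=6.2632  idx=[1, 2, 3, 4, 4, 5, 6]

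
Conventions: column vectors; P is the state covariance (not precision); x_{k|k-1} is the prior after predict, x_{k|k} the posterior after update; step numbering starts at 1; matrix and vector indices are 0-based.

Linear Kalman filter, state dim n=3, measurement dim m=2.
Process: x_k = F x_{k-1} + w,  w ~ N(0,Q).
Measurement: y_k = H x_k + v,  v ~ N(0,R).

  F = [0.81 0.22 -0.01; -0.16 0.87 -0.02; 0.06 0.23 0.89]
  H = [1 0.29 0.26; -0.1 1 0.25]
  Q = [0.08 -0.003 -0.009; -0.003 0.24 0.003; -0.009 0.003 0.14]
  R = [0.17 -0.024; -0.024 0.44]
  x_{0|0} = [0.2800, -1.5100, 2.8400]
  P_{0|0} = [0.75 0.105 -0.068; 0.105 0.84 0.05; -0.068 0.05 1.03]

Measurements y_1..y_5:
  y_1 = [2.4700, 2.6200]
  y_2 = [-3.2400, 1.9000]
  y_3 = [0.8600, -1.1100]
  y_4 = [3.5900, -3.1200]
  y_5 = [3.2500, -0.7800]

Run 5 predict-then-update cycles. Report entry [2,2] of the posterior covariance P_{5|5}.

P_post[2,2] = 0.5341

step 1: x^-=[-0.1338, -1.4153, 2.1971]  P^-=[0.6511 0.1314 0.0424; 0.1314 0.8640 0.1954; 0.0424 0.1954 1.0191]  S=[1.0904 0.4298; 0.4298 1.4435]  K=[0.7038 -0.1563; 0.1713 0.5723; 0.2403 0.2374]  nu=[2.4430, 3.4726]  x^+=[1.0429, 0.9906, 3.6085]  P^+=[0.1703 -0.0326 -0.1441; -0.0326 0.2750 -0.1222; -0.1441 -0.1222 0.8258]
step 2: x^-=[1.0266, 0.6228, 3.5020]  P^-=[0.1964 0.0096 -0.1281; 0.0096 0.4652 -0.0322; -0.1281 -0.0322 0.7429]  S=[0.3899 0.1095; 0.1095 0.9420]  K=[0.4528 -0.0973; 0.2204 0.4587; 0.0965 0.1654]  nu=[-5.3577, 0.5044]  x^+=[-1.4485, -0.3269, 3.0684]  P^+=[0.1172 -0.0077 -0.1372; -0.0077 0.2259 -0.1208; -0.1372 -0.1208 0.7100]
step 3: x^-=[-1.2759, -0.1140, 2.5688]  P^-=[0.1679 0.0237 -0.1219; 0.0237 0.4198 -0.0389; -0.1219 -0.0389 0.6505]  S=[0.3617 0.1059; 0.1059 0.8840]  K=[0.4181 -0.0768; 0.2476 0.4315; 0.0564 0.1470]  nu=[1.5010, -1.7658]  x^+=[-0.5126, -0.5043, 2.3939]  P^+=[0.1063 -0.0016 -0.1265; -0.0016 0.2104 -0.1065; -0.1265 -0.1065 0.6285]
step 4: x^-=[-0.5500, -0.4046, 1.9839]  P^-=[0.1619 0.0258 -0.1108; 0.0258 0.4055 -0.0309; -0.1108 -0.0309 0.5922]  S=[0.3587 0.1059; 0.1059 0.8691]  K=[0.4129 -0.0711; 0.2522 0.4240; 0.0537 0.1410]  nu=[3.7416, -3.2664]  x^+=[1.2271, -0.8460, 1.7245]  P^+=[0.1026 -0.0020 -0.1158; -0.0020 0.2038 -0.0939; -0.1158 -0.0939 0.5723]
step 5: x^-=[0.7906, -0.9669, 1.4138]  P^-=[0.1588 0.0244 -0.1008; 0.0244 0.4002 -0.0231; -0.1008 -0.0231 0.5536]  S=[0.3582 0.1056; 0.1056 0.8650]  K=[0.4105 -0.0694; 0.2509 0.4225; 0.0613 0.1375]  nu=[2.3722, -0.0875]  x^+=[1.7704, -0.4088, 1.5471]  P^+=[0.1003 -0.0036 -0.1070; -0.0036 0.2008 -0.0852; -0.1070 -0.0852 0.5341]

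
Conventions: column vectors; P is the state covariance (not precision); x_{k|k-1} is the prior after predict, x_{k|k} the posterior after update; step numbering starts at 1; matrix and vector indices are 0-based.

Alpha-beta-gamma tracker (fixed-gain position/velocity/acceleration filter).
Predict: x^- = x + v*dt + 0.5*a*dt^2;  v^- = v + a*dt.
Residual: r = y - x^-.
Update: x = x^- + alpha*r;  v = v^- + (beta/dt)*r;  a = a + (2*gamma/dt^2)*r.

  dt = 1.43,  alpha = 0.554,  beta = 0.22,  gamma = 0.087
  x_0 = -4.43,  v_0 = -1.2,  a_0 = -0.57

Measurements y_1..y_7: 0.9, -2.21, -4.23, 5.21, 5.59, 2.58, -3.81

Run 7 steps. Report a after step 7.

a_post = -0.8136

step 1: x_pred=-6.7288  r=7.6288  x^+=-2.5024  v^+=-0.8414  a^+=0.0791
step 2: x_pred=-3.6248  r=1.4148  x^+=-2.8410  v^+=-0.5106  a^+=0.1995
step 3: x_pred=-3.3672  r=-0.8628  x^+=-3.8452  v^+=-0.3581  a^+=0.1261
step 4: x_pred=-4.2283  r=9.4383  x^+=1.0005  v^+=1.2743  a^+=0.9292
step 5: x_pred=3.7729  r=1.8171  x^+=4.7796  v^+=2.8826  a^+=1.0838
step 6: x_pred=10.0099  r=-7.4299  x^+=5.8937  v^+=3.2894  a^+=0.4516
step 7: x_pred=11.0594  r=-14.8694  x^+=2.8217  v^+=1.6476  a^+=-0.8136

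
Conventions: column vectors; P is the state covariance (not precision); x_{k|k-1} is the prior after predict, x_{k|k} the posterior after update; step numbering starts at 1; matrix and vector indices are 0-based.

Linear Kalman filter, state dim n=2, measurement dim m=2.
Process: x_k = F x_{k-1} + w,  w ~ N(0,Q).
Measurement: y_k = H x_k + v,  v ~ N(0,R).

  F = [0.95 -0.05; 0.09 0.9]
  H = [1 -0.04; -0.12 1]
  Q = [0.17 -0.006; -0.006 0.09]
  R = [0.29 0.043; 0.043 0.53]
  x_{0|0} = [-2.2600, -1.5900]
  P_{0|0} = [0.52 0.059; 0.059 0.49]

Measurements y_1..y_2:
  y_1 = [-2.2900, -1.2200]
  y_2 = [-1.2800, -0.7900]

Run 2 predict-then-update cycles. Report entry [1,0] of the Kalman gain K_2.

step 1: x^-=[-2.0675, -1.6344]  P^-=[0.6349 0.0666; 0.0666 0.5007]  S=[0.9204 0.0137; 0.0137 1.0238]  K=[0.6872 -0.0186; 0.0434 0.4806]  nu=[-0.2879, 0.1663]  x^+=[-2.2684, -1.5670]  P^+=[0.2002 0.0437; 0.0437 0.2619]
step 2: x^-=[-2.0767, -1.6144]  P^-=[0.3472 0.0365; 0.0365 0.3108]  S=[0.6348 0.0256; 0.0256 0.8370]  K=[0.5456 -0.0228; 0.0232 0.3654]  nu=[0.7321, 0.5752]  x^+=[-1.6904, -1.3873]  P^+=[0.1585 0.0304; 0.0304 0.1983]

K[1,0] = 0.0232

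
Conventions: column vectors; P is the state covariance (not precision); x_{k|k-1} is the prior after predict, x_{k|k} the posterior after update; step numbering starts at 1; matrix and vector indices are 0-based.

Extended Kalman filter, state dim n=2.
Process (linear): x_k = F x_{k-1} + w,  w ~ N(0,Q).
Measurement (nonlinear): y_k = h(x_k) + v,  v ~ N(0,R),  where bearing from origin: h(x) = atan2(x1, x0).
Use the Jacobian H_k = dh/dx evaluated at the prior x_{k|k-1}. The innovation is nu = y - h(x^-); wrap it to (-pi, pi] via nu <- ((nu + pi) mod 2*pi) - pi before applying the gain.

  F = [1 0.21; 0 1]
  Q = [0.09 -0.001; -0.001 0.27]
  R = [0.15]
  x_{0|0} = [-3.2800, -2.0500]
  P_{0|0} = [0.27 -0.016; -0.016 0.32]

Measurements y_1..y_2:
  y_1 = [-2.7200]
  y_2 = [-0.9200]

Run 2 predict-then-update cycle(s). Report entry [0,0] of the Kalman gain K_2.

step 1: x^-=[-3.7105, -2.0500]  P^-=[0.3674 0.0502; 0.0502 0.5900]  H_jac=[0.1141 -0.2065]  S=[0.1776]  K=[0.1777; -0.6538]  nu=[-0.0832]  x^+=[-3.7253, -1.9956]  P^+=[0.3618 0.0708; 0.0708 0.5141]
step 2: x^-=[-4.1444, -1.9956]  P^-=[0.5042 0.1778; 0.1778 0.7841]  H_jac=[0.0943 -0.1959]  S=[0.1780]  K=[0.0715; -0.7686]  nu=[1.7728]  x^+=[-4.0175, -3.3583]  P^+=[0.5033 0.1876; 0.1876 0.6789]

K[0,0] = 0.0715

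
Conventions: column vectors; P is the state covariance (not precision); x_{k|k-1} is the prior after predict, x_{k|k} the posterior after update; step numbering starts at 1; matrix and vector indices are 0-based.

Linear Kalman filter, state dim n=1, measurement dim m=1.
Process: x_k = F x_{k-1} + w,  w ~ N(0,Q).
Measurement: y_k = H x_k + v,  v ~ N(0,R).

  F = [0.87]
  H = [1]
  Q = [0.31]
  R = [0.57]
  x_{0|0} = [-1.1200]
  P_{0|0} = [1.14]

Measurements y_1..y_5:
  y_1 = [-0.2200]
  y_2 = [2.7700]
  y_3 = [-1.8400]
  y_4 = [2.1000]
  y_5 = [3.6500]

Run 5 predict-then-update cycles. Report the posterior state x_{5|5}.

step 1: x^-=[-0.9744]  P^-=[1.1729]  S=[1.7429]  K=[0.6730]  nu=[0.7544]  x^+=[-0.4667]  P^+=[0.3836]
step 2: x^-=[-0.4061]  P^-=[0.6003]  S=[1.1703]  K=[0.5130]  nu=[3.1761]  x^+=[1.2231]  P^+=[0.2924]
step 3: x^-=[1.0641]  P^-=[0.5313]  S=[1.1013]  K=[0.4824]  nu=[-2.9041]  x^+=[-0.3369]  P^+=[0.2750]
step 4: x^-=[-0.2931]  P^-=[0.5181]  S=[1.0881]  K=[0.4762]  nu=[2.3931]  x^+=[0.8464]  P^+=[0.2714]
step 5: x^-=[0.7364]  P^-=[0.5154]  S=[1.0854]  K=[0.4749]  nu=[2.9136]  x^+=[2.1200]  P^+=[0.2707]

x_post = [2.1200]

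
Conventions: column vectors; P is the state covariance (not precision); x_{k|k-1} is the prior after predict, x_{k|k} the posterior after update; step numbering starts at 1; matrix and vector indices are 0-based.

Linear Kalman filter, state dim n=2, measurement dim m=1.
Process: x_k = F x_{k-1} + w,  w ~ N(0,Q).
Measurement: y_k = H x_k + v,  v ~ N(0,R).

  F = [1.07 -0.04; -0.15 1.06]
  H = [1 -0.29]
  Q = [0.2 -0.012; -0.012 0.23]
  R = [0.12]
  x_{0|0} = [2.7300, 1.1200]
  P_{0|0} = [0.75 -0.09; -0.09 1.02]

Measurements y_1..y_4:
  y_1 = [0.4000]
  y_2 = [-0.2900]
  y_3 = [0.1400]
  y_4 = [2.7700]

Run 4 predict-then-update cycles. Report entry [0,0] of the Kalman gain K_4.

step 1: x^-=[2.8763, 0.7777]  P^-=[1.0680 -0.2782; -0.2782 1.4216]  S=[1.4689]  K=[0.7820; -0.4701]  nu=[-2.2508]  x^+=[1.1162, 1.8357]  P^+=[0.1697 0.2617; 0.2617 1.0970]
step 2: x^-=[1.1209, 1.7784]  P^-=[0.3737 0.2127; 0.2127 1.3832]  S=[0.4867]  K=[0.6411; -0.3872]  nu=[-0.8952]  x^+=[0.5470, 2.1251]  P^+=[0.1736 0.3335; 0.3335 1.3102]
step 3: x^-=[0.5003, 2.1705]  P^-=[0.3724 0.2848; 0.2848 1.6000]  S=[0.4617]  K=[0.6276; -0.3881]  nu=[0.2692]  x^+=[0.6692, 2.0661]  P^+=[0.1905 0.3973; 0.3973 1.5305]
step 4: x^-=[0.6334, 2.0897]  P^-=[0.3866 0.3455; 0.3455 1.8276]  S=[0.4599]  K=[0.6227; -0.4012]  nu=[2.7426]  x^+=[2.3412, 0.9893]  P^+=[0.2082 0.4604; 0.4604 1.7536]

K[0,0] = 0.6227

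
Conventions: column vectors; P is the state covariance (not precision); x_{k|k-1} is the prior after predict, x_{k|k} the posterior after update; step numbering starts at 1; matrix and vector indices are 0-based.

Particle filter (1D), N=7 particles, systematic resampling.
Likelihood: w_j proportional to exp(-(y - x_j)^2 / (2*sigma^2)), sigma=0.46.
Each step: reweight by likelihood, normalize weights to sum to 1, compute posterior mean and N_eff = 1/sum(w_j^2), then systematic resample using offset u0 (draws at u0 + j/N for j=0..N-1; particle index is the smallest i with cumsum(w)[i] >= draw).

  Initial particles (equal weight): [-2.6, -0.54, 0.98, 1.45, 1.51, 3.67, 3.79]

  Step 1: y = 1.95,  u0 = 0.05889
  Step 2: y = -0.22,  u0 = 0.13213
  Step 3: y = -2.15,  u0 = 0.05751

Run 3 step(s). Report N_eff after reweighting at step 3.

step 1: w=[0.0000, 0.0000, 0.0835, 0.4273, 0.4882, 0.0007, 0.0003]  mean=1.4422  Neff=2.3369  idx=[2, 3, 3, 3, 4, 4, 4]
step 2: w=[0.8331, 0.0344, 0.0344, 0.0344, 0.0212, 0.0212, 0.0212]  mean=1.0623  Neff=1.4306  idx=[0, 0, 0, 0, 0, 1, 6]
step 3: w=[0.2000, 0.2000, 0.2000, 0.2000, 0.2000, 0.0001, 0.0000]  mean=0.9801  Neff=5.0015  idx=[0, 1, 1, 2, 3, 3, 4]

N_eff = 5.0015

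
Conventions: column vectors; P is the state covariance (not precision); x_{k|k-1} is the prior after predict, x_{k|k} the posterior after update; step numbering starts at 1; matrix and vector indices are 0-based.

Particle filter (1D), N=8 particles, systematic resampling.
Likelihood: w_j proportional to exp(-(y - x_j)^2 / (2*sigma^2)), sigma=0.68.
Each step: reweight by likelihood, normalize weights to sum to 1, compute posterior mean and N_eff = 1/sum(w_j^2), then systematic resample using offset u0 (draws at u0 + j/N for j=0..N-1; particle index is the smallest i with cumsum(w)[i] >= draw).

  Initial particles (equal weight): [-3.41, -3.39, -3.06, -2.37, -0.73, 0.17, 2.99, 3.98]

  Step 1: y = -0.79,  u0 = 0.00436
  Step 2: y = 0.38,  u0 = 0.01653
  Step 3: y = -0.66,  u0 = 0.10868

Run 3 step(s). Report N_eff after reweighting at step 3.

N_eff = 7.1099

step 1: w=[0.0004, 0.0005, 0.0026, 0.0468, 0.6929, 0.2568, 0.0000, 0.0000]  mean=-0.5841  Neff=1.8240  idx=[3, 4, 4, 4, 4, 4, 5, 5]
step 2: w=[0.0001, 0.0818, 0.0818, 0.0818, 0.0818, 0.0818, 0.2955, 0.2955]  mean=-0.1982  Neff=4.8058  idx=[1, 2, 4, 5, 6, 6, 7, 7]
step 3: w=[0.1692, 0.1692, 0.1692, 0.1692, 0.0808, 0.0808, 0.0808, 0.0808]  mean=-0.4392  Neff=7.1099  idx=[0, 1, 2, 2, 3, 4, 6, 7]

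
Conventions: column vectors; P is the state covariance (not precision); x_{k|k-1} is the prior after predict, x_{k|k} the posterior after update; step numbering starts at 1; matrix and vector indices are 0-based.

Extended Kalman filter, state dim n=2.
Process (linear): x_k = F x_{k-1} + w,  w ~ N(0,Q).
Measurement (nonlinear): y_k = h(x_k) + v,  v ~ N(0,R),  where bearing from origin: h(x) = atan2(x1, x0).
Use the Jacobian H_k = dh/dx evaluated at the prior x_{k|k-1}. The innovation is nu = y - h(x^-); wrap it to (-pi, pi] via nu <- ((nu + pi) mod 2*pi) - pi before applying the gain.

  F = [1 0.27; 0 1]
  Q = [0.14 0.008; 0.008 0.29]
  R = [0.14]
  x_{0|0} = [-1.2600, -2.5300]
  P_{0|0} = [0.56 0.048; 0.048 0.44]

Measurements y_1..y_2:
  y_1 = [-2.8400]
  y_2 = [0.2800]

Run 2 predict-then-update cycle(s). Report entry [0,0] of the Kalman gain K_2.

K[0,0] = 0.3173

step 1: x^-=[-1.9431, -2.5300]  P^-=[0.7580 0.1748; 0.1748 0.7300]  H_jac=[0.2486 -0.1909]  S=[0.1969]  K=[0.7877; -0.4873]  nu=[-0.6143]  x^+=[-2.4269, -2.2307]  P^+=[0.6359 0.2504; 0.2504 0.6833]
step 2: x^-=[-3.0292, -2.2307]  P^-=[0.9609 0.4428; 0.4428 0.9733]  H_jac=[0.1576 -0.2140]  S=[0.1786]  K=[0.3173; -0.7757]  nu=[2.7869]  x^+=[-2.1450, -4.3924]  P^+=[0.9429 0.4868; 0.4868 0.8658]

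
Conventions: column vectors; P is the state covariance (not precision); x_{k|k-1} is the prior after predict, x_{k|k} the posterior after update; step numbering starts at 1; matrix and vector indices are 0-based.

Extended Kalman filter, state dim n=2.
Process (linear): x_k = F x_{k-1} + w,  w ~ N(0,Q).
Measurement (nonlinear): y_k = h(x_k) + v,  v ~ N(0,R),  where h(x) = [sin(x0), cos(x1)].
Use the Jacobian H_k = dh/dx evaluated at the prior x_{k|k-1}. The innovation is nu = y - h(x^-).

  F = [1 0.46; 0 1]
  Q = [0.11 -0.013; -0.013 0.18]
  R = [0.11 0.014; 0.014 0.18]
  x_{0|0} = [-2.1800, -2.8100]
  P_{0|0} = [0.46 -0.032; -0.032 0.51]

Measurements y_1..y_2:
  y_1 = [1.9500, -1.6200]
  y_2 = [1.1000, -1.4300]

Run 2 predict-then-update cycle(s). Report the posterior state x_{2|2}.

step 1: x^-=[-3.4726, -2.8100]  P^-=[0.6485 0.1896; 0.1896 0.6900]  H_jac=[-0.9457 0.0000; 0.0000 0.3255]  S=[0.6900 -0.0444; -0.0444 0.2531]  K=[-0.8831 0.0890; -0.2051 0.8515]  nu=[1.6250, -0.6745]  x^+=[-4.9677, -3.7176]  P^+=[0.1014 0.0113; 0.0113 0.4620]
step 2: x^-=[-6.6778, -3.7176]  P^-=[0.3195 0.2108; 0.2108 0.6420]  H_jac=[0.9231 0.0000; 0.0000 -0.5447]  S=[0.3823 -0.0920; -0.0920 0.3705]  K=[0.7413 -0.1258; 0.2998 -0.8695]  nu=[1.4844, -0.5914]  x^+=[-5.5030, -2.7585]  P^+=[0.0864 0.0225; 0.0225 0.2796]

x_post = [-5.5030, -2.7585]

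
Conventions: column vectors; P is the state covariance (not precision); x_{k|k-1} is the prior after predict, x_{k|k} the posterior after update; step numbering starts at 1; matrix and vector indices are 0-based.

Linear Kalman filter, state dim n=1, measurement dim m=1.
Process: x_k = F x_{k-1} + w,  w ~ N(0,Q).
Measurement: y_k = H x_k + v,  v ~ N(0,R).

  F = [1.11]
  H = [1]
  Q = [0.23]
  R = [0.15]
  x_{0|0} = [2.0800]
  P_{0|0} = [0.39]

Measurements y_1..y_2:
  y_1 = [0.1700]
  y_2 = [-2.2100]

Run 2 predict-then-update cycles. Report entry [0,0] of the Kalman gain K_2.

step 1: x^-=[2.3088]  P^-=[0.7105]  S=[0.8605]  K=[0.8257]  nu=[-2.1388]  x^+=[0.5428]  P^+=[0.1239]
step 2: x^-=[0.6025]  P^-=[0.3826]  S=[0.5326]  K=[0.7184]  nu=[-2.8125]  x^+=[-1.4179]  P^+=[0.1078]

K[0,0] = 0.7184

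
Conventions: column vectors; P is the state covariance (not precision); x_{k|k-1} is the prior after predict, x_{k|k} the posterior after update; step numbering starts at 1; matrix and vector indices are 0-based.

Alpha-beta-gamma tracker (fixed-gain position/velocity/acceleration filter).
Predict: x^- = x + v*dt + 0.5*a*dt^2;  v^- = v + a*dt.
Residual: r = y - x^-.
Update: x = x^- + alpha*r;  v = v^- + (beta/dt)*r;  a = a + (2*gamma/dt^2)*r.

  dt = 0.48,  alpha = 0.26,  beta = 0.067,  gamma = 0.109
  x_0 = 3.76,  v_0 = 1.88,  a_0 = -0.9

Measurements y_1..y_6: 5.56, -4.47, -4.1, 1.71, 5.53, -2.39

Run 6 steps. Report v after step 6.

step 1: x_pred=4.5587  r=1.0013  x^+=4.8191  v^+=1.5878  a^+=0.0474
step 2: x_pred=5.5866  r=-10.0566  x^+=2.9719  v^+=0.2068  a^+=-9.4680
step 3: x_pred=1.9804  r=-6.0804  x^+=0.3995  v^+=-5.1866  a^+=-15.2212
step 4: x_pred=-3.8435  r=5.5535  x^+=-2.3996  v^+=-11.7176  a^+=-9.9666
step 5: x_pred=-9.1722  r=14.7022  x^+=-5.3496  v^+=-14.4494  a^+=3.9444
step 6: x_pred=-11.8309  r=9.4409  x^+=-9.3763  v^+=-11.2383  a^+=12.8772

v_post = -11.2383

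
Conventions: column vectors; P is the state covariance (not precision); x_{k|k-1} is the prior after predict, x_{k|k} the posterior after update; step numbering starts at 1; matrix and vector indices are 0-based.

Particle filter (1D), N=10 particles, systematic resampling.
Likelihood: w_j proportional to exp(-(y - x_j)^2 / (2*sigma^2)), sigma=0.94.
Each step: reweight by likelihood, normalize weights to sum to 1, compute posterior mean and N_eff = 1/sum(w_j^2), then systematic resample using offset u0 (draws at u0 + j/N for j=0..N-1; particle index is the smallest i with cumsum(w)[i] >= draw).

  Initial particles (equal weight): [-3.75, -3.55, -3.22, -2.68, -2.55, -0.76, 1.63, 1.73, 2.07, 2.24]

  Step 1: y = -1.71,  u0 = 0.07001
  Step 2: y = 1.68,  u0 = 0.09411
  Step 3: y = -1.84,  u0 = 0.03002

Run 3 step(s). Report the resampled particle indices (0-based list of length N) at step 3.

resampled_idx = [0, 1, 2, 3, 4, 5, 6, 7, 8, 9]

step 1: w=[0.0399, 0.0619, 0.1157, 0.2468, 0.2820, 0.2523, 0.0008, 0.0005, 0.0001, 0.0001]  mean=-2.3115  Neff=4.4868  idx=[1, 2, 3, 3, 4, 4, 4, 5, 5, 5]
step 2: w=[0.0000, 0.0000, 0.0002, 0.0002, 0.0004, 0.0004, 0.0004, 0.3328, 0.3328, 0.3328]  mean=-0.7629  Neff=3.0095  idx=[7, 7, 7, 8, 8, 8, 9, 9, 9, 9]
step 3: w=[0.1000, 0.1000, 0.1000, 0.1000, 0.1000, 0.1000, 0.1000, 0.1000, 0.1000, 0.1000]  mean=-0.7600  Neff=10.0000  idx=[0, 1, 2, 3, 4, 5, 6, 7, 8, 9]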